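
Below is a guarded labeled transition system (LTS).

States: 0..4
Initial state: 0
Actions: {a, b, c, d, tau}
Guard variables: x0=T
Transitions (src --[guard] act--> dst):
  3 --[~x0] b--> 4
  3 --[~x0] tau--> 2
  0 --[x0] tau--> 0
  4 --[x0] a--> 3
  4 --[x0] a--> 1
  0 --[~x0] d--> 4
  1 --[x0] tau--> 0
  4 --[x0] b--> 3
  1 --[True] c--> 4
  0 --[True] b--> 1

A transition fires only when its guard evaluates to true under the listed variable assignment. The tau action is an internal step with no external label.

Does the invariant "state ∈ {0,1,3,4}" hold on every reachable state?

Answer: INVARIANT HOLDS

Working:
Safe = {0,1,3,4}
Reach set: {0,1,3,4}
  0: ✓
  1: ✓
  3: ✓
  4: ✓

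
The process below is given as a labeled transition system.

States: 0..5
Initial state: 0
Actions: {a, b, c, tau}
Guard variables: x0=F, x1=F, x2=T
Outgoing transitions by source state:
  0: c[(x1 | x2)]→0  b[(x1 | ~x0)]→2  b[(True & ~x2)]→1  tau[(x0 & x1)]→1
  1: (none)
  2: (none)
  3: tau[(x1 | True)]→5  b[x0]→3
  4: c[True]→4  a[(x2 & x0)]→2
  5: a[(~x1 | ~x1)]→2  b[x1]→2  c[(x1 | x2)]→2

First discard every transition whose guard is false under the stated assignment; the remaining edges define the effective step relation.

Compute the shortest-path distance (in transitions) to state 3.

Layered search for 3:
  L0 = {0}
  L1 = {2}
3 never appears.

Answer: UNREACHABLE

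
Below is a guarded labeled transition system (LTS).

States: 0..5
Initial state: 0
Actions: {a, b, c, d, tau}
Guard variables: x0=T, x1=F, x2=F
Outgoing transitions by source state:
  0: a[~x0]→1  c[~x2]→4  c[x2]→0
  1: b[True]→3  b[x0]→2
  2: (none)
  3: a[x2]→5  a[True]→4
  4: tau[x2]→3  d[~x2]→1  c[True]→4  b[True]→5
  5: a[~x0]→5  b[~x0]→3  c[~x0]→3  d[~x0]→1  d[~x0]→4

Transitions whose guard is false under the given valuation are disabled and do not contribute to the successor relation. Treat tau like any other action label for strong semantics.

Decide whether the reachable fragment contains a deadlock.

Answer: DEADLOCK at state 2

Analysis:
Reach set: {0,1,2,3,4,5}
  0: c→4  [deg 1]
  1: b→2  b→3  [deg 2]
  2: ∅  [no exit]
  3: a→4  [deg 1]
  4: b→5  c→4  d→1  [deg 3]
  5: ∅  [no exit]
trace reaching 2: c·d·b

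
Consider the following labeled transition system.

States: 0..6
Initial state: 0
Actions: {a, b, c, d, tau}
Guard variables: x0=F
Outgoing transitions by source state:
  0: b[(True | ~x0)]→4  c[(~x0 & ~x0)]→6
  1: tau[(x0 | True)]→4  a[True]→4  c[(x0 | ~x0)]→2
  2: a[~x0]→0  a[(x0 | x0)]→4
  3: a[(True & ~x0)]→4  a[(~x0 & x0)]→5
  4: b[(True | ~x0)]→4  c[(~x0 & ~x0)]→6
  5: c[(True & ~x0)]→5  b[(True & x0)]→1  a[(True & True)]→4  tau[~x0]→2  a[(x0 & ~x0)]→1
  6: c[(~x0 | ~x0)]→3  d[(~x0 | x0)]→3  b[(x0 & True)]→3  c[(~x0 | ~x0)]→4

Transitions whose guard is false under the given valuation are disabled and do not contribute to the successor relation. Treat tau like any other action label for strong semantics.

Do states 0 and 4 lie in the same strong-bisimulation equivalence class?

Answer: BISIMILAR

Working:
Compute ~ classes (split until stable):
  π0 = {{0,1,2,3,4,5,6}}
  π1 = {{0,4},{1,5},{2,3},{6}}
  π2 = {{0,4},{1},{2,3},{5},{6}}
5 equivalence class(es) (converged in 3)
[0]={0,4}  [4]={0,4}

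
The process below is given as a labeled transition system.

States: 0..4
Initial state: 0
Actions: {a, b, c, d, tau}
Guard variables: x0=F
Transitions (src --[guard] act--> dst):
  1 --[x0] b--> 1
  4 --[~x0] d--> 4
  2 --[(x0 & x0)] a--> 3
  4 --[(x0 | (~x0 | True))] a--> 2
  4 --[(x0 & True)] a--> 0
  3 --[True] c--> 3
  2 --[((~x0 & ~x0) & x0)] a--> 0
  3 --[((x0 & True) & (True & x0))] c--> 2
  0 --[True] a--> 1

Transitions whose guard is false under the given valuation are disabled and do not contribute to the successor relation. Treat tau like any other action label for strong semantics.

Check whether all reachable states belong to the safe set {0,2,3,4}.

Answer: INVARIANT VIOLATED at state 1

Trace:
Safe = {0,2,3,4}
Reach set: {0,1}
  0: safe
  1: ✗ unsafe
witness against invariant: a → 1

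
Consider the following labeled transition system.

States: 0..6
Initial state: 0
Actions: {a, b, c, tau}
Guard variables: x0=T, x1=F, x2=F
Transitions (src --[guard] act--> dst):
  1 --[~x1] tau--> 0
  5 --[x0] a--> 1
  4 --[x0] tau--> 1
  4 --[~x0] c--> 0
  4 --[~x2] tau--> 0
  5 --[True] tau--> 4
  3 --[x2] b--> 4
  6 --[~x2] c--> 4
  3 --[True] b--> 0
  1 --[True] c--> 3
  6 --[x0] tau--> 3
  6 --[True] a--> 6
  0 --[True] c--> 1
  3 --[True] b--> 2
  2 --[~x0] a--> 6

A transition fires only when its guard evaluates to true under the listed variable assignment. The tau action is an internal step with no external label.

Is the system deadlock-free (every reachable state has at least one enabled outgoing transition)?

Answer: DEADLOCK at state 2

Analysis:
Reachable = {0,1,2,3}
  0: c→1  [deg 1]
  1: c→3  tau→0  [deg 2]
  2: ∅  [STUCK]
  3: b→0  b→2  [deg 2]
Path to 2: c·c·b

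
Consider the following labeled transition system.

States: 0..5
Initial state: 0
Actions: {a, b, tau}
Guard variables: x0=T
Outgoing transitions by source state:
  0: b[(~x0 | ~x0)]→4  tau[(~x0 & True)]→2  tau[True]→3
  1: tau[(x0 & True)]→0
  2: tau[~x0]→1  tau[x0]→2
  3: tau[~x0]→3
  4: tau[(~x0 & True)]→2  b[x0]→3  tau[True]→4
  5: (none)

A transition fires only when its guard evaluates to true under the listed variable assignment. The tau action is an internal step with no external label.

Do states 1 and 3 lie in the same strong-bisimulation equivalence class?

Answer: NOT BISIMILAR

Analysis:
Refine partition for ~:
  P[0] = {{0,1,2,3,4,5}}
  P[1] = {{0,1,2},{3,5},{4}}
  P[2] = {{0},{1,2},{3,5},{4}}
  P[3] = {{0},{1},{2},{3,5},{4}}
Fixed point at round 4; 5 class(es).
class of 1: {1}; class of 3: {3,5}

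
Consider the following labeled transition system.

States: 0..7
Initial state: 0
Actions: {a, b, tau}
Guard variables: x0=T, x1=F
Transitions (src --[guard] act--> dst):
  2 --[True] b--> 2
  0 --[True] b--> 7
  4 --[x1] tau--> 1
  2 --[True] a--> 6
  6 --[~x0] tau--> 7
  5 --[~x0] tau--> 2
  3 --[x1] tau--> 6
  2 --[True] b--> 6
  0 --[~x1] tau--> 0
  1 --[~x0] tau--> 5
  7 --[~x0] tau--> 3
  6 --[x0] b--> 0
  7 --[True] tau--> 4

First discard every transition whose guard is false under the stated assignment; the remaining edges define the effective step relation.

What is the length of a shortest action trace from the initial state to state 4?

Answer: 2

Trace:
BFS to 4:
  L0 = {0}
  L1 = {7}
  L2 = {4}
first hit 4 at d=2 via b·tau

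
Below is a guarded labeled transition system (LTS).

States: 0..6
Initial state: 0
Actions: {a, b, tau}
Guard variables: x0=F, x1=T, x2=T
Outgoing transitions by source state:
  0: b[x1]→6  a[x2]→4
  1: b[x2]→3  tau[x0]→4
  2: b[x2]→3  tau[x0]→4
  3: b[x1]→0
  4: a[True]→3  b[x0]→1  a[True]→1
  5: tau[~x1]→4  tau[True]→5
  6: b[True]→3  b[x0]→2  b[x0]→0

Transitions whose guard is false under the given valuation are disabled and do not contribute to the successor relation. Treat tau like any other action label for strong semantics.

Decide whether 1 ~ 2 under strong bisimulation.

Answer: BISIMILAR

Trace:
Bisimulation quotient by refinement:
  π0 = {{0,1,2,3,4,5,6}}
  π1 = {{0},{1,2,3,6},{4},{5}}
  π2 = {{0},{1,2,6},{3},{4},{5}}
stable after 3 split(s): 5 block(s)
1∈{1,2,6}, 2∈{1,2,6}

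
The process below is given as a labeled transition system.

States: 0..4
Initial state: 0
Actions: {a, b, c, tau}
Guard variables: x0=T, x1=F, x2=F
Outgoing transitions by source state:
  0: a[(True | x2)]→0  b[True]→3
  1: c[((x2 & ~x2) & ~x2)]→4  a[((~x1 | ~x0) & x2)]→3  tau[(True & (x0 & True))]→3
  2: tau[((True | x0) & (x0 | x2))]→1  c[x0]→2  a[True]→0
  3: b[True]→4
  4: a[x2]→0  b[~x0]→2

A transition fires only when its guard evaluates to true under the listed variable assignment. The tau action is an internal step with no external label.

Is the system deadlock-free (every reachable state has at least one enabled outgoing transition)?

Answer: DEADLOCK at state 4

Analysis:
R = {0,3,4}
  0: a→0  b→3  [2 out]
  3: b→4  [1 out]
  4: ∅  [deadlock]
trace reaching 4: b·b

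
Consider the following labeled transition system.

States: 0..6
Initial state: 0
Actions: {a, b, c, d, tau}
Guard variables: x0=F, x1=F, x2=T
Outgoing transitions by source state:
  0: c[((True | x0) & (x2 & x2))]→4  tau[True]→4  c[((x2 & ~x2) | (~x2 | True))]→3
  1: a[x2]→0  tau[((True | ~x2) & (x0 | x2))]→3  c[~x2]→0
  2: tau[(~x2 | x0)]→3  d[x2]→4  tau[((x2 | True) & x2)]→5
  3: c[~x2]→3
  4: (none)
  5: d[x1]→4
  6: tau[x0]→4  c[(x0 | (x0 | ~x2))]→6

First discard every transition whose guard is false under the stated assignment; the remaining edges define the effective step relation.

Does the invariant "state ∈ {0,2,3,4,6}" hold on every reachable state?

Answer: INVARIANT HOLDS

Trace:
Inv-set: {0,2,3,4,6}
Reachable = {0,3,4}
  0: safe
  3: safe
  4: safe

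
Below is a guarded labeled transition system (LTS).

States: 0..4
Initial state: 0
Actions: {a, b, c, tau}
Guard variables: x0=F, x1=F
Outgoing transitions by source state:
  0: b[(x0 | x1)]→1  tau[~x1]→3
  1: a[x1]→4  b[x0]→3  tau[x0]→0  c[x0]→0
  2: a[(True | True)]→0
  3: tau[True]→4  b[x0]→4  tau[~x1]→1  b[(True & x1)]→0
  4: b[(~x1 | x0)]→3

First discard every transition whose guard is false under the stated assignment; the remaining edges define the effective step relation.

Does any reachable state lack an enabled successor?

Answer: DEADLOCK at state 1

Analysis:
Reachable = {0,1,3,4}
  0: tau→3  [1 exit(s)]
  1: ∅  [no exit]
  3: tau→1  tau→4  [2 exit(s)]
  4: b→3  [1 exit(s)]
Path to 1: tau·tau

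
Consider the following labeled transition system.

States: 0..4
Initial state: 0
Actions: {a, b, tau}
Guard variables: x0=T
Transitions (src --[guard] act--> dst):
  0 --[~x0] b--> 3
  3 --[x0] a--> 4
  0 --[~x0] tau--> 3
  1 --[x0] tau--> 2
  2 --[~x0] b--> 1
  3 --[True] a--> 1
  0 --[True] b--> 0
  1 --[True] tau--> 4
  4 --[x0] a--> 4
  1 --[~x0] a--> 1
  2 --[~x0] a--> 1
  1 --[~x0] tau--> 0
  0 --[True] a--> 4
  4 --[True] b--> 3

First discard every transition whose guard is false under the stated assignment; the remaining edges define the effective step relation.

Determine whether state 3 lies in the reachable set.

Guard filter leaves 8 enabled edge(s).
L0 = {0}
L1 = {4}  now seen {0,4}
L2 = {3}  now seen {0,3,4}
L3 = {1}  now seen {0,1,3,4}
L4 = {2}  now seen {0,1,2,3,4}
Reach set: {0,1,2,3,4}
Path to 3: a·b

Answer: REACHABLE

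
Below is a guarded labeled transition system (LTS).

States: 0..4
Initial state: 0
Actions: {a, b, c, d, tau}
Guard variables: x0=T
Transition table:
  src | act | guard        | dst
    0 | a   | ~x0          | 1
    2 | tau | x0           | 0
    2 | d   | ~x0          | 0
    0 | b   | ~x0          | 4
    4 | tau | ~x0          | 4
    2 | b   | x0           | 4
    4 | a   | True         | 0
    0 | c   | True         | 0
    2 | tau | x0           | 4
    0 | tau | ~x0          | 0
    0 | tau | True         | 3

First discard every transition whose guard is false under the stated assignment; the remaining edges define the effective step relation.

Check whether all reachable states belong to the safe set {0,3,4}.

Inv-set: {0,3,4}
Reach set: {0,3}
  0: ok
  3: ok

Answer: INVARIANT HOLDS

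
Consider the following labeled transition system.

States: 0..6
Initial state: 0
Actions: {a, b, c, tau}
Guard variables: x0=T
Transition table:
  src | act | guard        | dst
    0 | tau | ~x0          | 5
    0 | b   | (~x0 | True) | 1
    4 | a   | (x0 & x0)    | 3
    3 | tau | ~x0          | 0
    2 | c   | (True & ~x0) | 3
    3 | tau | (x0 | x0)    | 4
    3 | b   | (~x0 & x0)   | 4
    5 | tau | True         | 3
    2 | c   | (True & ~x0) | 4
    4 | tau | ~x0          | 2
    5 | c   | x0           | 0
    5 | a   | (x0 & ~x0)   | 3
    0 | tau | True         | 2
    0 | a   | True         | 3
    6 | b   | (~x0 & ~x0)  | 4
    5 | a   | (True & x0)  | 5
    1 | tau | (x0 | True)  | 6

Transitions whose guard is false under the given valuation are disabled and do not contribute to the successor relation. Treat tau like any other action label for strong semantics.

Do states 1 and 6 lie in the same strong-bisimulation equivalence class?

Refine partition for ~:
  π0 = {{0,1,2,3,4,5,6}}
  π1 = {{0},{1,3},{2,6},{4},{5}}
  π2 = {{0},{1},{2,6},{3},{4},{5}}
stable after 3 split(s): 6 block(s)
class of 1: {1}; class of 6: {2,6}

Answer: NOT BISIMILAR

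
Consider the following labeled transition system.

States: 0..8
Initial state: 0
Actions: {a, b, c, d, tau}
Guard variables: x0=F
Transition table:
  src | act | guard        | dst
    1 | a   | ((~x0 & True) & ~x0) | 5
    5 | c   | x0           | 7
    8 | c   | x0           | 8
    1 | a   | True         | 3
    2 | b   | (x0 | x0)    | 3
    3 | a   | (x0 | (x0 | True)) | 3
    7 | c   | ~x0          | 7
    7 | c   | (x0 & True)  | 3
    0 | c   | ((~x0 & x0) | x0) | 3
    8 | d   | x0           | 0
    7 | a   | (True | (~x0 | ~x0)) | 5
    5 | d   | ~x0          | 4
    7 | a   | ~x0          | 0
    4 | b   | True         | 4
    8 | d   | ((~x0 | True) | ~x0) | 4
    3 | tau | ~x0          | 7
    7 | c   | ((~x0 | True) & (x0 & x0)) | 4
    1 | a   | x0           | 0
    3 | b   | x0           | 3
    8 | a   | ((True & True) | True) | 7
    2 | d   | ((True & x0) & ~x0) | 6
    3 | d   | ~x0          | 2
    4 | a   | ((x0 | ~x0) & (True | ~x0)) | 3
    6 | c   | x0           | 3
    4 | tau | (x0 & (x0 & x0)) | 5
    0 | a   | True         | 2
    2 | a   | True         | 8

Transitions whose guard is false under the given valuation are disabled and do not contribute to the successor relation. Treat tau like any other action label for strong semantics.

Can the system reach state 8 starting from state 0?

Answer: REACHABLE

Working:
Guard filter leaves 15 enabled edge(s).
L0 = {0}
L1 = {2}  now seen {0,2}
L2 = {8}  now seen {0,2,8}
L3 = {4,7}  now seen {0,2,4,7,8}
L4 = {3,5}  now seen {0,2,3,4,5,7,8}
R = {0,2,3,4,5,7,8}
witness 8: a·a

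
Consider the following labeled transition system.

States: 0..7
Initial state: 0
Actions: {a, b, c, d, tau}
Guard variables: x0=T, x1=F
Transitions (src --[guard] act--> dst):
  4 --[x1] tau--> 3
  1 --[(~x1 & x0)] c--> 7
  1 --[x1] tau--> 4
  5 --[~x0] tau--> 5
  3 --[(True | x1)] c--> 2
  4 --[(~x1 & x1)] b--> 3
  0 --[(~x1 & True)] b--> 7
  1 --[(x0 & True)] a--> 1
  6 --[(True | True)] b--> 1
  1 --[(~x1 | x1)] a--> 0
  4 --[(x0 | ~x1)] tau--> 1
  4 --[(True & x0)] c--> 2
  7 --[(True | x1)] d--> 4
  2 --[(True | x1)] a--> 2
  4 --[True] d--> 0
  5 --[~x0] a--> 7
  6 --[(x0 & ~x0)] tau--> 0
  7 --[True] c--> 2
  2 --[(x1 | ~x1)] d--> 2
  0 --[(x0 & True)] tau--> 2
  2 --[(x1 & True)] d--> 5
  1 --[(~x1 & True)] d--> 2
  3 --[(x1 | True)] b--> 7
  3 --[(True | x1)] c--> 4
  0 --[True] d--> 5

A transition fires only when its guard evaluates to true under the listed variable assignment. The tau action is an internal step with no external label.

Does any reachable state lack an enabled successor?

Answer: DEADLOCK at state 5

Working:
R = {0,1,2,4,5,7}
  0: b→7  d→5  tau→2  [3 out]
  1: a→0  a→1  c→7  d→2  [4 out]
  2: a→2  d→2  [2 out]
  4: c→2  d→0  tau→1  [3 out]
  5: ∅  [STUCK]
  7: c→2  d→4  [2 out]
witness 5: d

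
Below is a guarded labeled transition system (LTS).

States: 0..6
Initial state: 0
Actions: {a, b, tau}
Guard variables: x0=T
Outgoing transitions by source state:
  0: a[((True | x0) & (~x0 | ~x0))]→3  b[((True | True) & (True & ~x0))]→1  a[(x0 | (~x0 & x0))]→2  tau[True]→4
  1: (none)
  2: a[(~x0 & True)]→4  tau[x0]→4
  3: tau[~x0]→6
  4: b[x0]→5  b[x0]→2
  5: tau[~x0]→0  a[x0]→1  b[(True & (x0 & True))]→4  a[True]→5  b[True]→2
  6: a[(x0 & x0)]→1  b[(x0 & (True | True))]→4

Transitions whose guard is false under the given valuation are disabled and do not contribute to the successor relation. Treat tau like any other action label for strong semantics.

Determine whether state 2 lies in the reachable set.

Answer: REACHABLE

Working:
After dropping false guards: 11 live edges.
L0 = {0}
L1 = {2,4}  cumulative {0,2,4}
L2 = {5}  cumulative {0,2,4,5}
L3 = {1}  cumulative {0,1,2,4,5}
Reachable = {0,1,2,4,5}
trace reaching 2: a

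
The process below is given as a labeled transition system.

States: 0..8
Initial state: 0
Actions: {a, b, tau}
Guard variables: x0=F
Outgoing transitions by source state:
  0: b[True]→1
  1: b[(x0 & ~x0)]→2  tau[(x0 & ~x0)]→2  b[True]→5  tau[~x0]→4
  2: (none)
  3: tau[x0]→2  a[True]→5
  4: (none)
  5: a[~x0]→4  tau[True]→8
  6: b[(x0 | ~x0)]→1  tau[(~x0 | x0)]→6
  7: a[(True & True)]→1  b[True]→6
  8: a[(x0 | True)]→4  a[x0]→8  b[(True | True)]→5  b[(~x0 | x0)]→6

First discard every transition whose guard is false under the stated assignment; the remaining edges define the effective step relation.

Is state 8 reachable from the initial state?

Answer: REACHABLE

Trace:
After dropping false guards: 13 live edges.
Layer 0: {0}
Layer 1: {1}  now seen {0,1}
Layer 2: {4,5}  now seen {0,1,4,5}
Layer 3: {8}  now seen {0,1,4,5,8}
Layer 4: {6}  now seen {0,1,4,5,6,8}
R = {0,1,4,5,6,8}
trace reaching 8: b·b·tau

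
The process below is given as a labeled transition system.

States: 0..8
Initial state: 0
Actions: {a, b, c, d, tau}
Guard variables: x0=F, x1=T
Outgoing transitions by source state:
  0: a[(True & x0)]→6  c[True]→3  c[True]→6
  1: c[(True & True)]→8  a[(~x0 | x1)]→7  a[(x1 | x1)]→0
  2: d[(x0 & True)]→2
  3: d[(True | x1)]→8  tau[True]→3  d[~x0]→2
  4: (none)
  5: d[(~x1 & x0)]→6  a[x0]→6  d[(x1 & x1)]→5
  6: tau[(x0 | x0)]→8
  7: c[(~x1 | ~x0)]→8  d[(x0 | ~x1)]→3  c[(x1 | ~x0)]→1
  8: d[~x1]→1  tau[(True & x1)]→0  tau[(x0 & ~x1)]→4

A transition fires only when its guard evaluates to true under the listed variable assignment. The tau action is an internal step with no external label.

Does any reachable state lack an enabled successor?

Answer: DEADLOCK at state 2

Working:
Reach set: {0,2,3,6,8}
  0: c→3  c→6  [2 out]
  2: ∅  [STUCK]
  3: d→2  d→8  tau→3  [3 out]
  6: ∅  [STUCK]
  8: tau→0  [1 out]
Path to 2: c·d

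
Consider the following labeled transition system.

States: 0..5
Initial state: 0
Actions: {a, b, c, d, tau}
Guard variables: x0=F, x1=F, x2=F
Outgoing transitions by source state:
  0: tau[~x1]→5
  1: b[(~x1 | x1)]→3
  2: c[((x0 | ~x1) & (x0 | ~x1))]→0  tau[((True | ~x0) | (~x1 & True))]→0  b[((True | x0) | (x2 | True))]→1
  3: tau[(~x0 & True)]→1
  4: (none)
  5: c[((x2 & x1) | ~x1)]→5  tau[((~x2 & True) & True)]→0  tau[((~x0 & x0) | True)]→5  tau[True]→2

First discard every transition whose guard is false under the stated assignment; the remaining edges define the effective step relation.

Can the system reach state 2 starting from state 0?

Guard filter leaves 10 enabled edge(s).
depth 0: {0}
depth 1: {5}  now seen {0,5}
depth 2: {2}  now seen {0,2,5}
depth 3: {1}  now seen {0,1,2,5}
depth 4: {3}  now seen {0,1,2,3,5}
Reachable = {0,1,2,3,5}
trace reaching 2: tau·tau

Answer: REACHABLE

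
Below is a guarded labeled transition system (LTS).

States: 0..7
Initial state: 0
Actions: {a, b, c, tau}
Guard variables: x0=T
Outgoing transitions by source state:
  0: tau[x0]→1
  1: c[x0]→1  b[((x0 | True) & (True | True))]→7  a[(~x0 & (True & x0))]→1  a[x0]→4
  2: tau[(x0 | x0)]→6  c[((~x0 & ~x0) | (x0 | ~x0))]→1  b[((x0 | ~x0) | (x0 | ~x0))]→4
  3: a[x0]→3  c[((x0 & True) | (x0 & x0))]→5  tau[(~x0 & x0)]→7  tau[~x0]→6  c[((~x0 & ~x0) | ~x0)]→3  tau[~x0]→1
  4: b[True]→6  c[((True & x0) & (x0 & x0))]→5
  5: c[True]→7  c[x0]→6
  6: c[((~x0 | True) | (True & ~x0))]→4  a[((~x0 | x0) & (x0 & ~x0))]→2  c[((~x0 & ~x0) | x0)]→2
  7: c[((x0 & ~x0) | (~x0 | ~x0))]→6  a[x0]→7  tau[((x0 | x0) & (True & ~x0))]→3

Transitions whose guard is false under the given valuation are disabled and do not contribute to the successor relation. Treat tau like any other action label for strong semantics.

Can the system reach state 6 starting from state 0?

16 transition(s) survive guard evaluation.
L0 = {0}
L1 = {1}  cumulative {0,1}
L2 = {4,7}  cumulative {0,1,4,7}
L3 = {5,6}  cumulative {0,1,4,5,6,7}
L4 = {2}  cumulative {0,1,2,4,5,6,7}
Reachable = {0,1,2,4,5,6,7}
witness 6: tau·a·b

Answer: REACHABLE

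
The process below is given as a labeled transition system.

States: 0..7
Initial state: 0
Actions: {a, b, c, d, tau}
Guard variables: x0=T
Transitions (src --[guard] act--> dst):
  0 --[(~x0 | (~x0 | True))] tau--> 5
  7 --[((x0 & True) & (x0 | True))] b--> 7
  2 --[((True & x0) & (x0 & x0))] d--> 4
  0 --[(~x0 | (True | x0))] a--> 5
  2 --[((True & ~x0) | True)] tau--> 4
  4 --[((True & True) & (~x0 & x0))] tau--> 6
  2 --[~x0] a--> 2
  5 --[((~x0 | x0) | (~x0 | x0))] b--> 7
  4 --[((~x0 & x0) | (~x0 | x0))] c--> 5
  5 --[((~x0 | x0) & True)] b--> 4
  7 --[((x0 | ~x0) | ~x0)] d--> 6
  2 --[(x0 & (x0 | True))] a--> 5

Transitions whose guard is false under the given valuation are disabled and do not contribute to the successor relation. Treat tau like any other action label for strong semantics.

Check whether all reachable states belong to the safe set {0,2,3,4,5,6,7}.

Inv-set: {0,2,3,4,5,6,7}
Reachable = {0,4,5,6,7}
  0: safe
  4: safe
  5: safe
  6: safe
  7: safe

Answer: INVARIANT HOLDS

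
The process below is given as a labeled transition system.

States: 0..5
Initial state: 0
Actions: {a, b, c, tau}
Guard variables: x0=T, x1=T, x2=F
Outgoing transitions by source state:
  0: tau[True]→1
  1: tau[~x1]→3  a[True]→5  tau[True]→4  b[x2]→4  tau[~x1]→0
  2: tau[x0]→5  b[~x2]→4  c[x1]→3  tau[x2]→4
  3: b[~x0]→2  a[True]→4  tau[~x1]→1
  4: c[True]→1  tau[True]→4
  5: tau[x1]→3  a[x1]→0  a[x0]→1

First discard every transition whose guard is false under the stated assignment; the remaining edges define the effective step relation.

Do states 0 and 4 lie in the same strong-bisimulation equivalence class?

Compute ~ classes (split until stable):
  round 0: {{0,1,2,3,4,5}}
  round 1: {{0},{1,5},{2},{3},{4}}
  round 2: {{0},{1},{2},{3},{4},{5}}
6 equivalence class(es) (converged in 3)
0∈{0}, 4∈{4}

Answer: NOT BISIMILAR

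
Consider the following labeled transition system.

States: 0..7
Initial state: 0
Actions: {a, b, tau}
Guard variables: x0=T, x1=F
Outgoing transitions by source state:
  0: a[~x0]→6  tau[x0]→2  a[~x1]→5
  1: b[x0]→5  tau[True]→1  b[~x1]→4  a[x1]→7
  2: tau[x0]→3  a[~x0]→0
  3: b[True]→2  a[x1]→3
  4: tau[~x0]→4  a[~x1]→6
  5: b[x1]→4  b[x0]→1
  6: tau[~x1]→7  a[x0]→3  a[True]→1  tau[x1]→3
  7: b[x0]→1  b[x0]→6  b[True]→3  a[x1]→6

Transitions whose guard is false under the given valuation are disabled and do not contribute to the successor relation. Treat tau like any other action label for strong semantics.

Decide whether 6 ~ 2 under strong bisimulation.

Bisimulation quotient by refinement:
  P[0] = {{0,1,2,3,4,5,6,7}}
  P[1] = {{0,6},{1},{2},{3,5,7},{4}}
  P[2] = {{0},{1},{2},{3},{4},{5},{6},{7}}
8 equivalence class(es) (converged in 3)
6∈{6}, 2∈{2}

Answer: NOT BISIMILAR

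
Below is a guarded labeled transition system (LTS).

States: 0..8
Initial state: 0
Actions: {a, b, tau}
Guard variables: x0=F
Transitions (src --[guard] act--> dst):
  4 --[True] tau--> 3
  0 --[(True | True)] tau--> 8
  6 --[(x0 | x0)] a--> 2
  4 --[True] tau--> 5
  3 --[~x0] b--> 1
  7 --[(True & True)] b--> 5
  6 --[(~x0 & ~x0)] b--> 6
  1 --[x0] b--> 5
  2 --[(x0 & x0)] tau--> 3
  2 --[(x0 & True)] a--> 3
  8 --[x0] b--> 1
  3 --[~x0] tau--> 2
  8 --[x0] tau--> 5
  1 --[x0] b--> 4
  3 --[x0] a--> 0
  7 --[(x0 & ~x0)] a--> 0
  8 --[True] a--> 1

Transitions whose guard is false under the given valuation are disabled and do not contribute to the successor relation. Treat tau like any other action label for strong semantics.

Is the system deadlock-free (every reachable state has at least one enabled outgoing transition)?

Answer: DEADLOCK at state 1

Analysis:
Reachable = {0,1,8}
  0: tau→8  [deg 1]
  1: ∅  [STUCK]
  8: a→1  [deg 1]
trace reaching 1: tau·a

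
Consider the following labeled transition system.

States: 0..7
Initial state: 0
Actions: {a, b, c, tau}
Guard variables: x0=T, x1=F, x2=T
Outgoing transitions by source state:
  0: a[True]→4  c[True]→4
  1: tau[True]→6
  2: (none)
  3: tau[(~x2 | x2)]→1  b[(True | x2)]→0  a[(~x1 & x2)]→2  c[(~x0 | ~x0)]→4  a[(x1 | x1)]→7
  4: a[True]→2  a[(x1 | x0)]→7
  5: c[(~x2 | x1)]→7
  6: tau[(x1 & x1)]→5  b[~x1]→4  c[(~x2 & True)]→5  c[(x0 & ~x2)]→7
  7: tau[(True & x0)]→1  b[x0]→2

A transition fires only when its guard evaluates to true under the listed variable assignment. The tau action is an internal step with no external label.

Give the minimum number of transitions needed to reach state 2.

Answer: 2

Working:
Layered search for 2:
  depth 0: {0}
  depth 1: {4}
  depth 2: {2,7}
depth(2)=2, e.g. a·a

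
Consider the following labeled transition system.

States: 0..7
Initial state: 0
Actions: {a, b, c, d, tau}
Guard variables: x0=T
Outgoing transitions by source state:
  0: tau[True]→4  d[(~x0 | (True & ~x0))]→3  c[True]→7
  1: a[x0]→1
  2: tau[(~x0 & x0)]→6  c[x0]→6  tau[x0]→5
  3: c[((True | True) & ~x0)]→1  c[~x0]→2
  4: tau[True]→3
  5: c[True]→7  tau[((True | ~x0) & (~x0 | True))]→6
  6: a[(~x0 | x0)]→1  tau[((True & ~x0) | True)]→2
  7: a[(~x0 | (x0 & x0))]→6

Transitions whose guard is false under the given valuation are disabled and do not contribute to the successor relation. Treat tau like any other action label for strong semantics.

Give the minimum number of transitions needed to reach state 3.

Answer: 2

Trace:
Breadth-first toward 3:
  depth 0: {0}
  depth 1: {4,7}
  depth 2: {3,6}
3 enters at depth 2; path tau·tau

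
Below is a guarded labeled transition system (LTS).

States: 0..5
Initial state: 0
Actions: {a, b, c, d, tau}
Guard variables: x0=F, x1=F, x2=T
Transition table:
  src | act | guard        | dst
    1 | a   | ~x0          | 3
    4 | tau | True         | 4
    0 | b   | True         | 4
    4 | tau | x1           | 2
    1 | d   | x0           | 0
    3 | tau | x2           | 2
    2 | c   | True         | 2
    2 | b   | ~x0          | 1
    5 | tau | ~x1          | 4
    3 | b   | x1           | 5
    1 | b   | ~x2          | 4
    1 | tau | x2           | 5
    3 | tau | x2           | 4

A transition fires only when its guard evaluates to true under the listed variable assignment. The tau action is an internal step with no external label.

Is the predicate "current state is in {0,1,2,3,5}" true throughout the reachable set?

Answer: INVARIANT VIOLATED at state 4

Working:
Safe = {0,1,2,3,5}
Reach set: {0,4}
  0: ✓
  4: ✗ unsafe
counterexample path to 4: b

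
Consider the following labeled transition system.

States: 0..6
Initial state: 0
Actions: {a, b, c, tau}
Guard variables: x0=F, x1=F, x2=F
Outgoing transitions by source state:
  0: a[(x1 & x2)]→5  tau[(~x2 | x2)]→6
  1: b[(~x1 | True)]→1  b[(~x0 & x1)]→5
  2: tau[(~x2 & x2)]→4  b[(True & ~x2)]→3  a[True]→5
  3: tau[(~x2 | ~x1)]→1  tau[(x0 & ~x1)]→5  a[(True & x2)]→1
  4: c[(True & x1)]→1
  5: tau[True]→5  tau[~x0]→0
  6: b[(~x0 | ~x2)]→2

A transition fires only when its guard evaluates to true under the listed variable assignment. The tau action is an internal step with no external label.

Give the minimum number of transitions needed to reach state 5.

Answer: 3

Working:
Breadth-first toward 5:
  depth 0: {0}
  depth 1: {6}
  depth 2: {2}
  depth 3: {3,5}
first hit 5 at d=3 via tau·b·a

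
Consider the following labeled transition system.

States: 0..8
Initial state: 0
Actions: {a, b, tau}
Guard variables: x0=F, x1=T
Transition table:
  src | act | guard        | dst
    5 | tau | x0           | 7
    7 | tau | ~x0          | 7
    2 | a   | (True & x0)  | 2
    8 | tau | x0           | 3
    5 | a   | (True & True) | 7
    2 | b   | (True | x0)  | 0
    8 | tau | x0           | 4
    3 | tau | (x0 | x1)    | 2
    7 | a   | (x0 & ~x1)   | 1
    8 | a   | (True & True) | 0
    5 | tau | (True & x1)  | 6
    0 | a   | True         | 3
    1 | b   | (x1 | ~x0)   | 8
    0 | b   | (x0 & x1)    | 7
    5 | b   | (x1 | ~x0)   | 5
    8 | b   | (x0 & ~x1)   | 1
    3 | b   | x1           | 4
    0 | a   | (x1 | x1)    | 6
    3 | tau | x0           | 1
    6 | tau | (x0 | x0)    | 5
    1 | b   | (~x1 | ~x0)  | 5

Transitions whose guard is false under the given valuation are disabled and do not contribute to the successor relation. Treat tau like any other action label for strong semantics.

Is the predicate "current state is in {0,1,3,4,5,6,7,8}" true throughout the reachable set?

Answer: INVARIANT VIOLATED at state 2

Working:
Allowed set {0,1,3,4,5,6,7,8}
R = {0,2,3,4,6}
  0: safe
  2: ✗ unsafe
  3: safe
  4: safe
  6: safe
witness against invariant: a·tau → 2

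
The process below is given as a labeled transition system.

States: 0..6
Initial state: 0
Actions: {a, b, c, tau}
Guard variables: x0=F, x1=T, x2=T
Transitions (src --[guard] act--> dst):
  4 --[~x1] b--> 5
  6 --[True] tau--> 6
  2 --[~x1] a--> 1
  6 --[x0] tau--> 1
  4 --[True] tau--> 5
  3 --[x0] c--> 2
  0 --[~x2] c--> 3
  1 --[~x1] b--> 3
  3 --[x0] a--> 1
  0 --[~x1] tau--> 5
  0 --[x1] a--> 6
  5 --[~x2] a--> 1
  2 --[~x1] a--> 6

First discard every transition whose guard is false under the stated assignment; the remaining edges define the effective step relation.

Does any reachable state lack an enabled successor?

Answer: DEADLOCK-FREE

Analysis:
R = {0,6}
  0: a→6  [1 exit(s)]
  6: tau→6  [1 exit(s)]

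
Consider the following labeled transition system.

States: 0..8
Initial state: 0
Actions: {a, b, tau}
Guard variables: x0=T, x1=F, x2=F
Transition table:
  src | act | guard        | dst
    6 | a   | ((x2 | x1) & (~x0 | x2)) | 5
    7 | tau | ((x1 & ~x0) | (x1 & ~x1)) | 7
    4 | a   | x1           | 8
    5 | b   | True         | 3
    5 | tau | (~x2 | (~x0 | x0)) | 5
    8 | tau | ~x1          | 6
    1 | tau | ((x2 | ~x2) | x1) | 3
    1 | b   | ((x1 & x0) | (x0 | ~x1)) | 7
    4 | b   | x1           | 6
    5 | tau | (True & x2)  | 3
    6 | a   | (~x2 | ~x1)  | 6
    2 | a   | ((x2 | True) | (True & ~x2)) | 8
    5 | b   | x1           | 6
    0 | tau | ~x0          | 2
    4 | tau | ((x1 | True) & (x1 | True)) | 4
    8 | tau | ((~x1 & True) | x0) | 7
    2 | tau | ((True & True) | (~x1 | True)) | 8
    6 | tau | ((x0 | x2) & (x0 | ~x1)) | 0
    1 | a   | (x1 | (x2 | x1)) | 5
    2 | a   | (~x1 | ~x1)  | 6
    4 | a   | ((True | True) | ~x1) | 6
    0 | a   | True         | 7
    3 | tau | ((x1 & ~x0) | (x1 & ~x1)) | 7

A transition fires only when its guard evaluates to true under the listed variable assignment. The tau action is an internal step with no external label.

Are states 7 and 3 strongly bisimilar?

Bisimulation quotient by refinement:
  round 0: {{0,1,2,3,4,5,6,7,8}}
  round 1: {{0},{1,5},{2,4,6},{3,7},{8}}
  round 2: {{0},{1},{2},{3,7},{4},{5},{6},{8}}
stable after 3 split(s): 8 block(s)
[7]={3,7}  [3]={3,7}

Answer: BISIMILAR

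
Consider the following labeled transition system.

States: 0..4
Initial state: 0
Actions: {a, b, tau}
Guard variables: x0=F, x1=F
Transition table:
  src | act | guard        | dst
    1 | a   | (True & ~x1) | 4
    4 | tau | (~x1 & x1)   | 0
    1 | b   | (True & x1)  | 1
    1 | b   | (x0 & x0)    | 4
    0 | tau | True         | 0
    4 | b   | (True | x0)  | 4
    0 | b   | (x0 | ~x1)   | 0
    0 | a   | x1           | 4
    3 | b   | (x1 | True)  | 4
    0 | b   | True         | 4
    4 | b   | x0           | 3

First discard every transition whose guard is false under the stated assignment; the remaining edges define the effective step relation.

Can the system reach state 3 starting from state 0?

Answer: UNREACHABLE

Analysis:
6 transition(s) survive guard evaluation.
L0 = {0}
L1 = {4}  total {0,4}
Reachable = {0,4}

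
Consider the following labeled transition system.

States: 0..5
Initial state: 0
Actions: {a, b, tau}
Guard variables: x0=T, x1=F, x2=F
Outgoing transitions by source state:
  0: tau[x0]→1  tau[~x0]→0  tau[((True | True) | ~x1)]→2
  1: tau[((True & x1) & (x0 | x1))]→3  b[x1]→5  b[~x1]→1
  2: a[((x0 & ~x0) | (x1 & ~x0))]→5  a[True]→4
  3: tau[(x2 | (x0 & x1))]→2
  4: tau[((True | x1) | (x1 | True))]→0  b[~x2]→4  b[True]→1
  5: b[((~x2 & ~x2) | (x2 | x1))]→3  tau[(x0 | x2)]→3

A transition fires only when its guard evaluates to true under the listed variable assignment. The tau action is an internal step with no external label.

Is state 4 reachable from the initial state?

9 transition(s) survive guard evaluation.
L0 = {0}
L1 = {1,2}  cumulative {0,1,2}
L2 = {4}  cumulative {0,1,2,4}
Reachable = {0,1,2,4}
trace reaching 4: tau·a

Answer: REACHABLE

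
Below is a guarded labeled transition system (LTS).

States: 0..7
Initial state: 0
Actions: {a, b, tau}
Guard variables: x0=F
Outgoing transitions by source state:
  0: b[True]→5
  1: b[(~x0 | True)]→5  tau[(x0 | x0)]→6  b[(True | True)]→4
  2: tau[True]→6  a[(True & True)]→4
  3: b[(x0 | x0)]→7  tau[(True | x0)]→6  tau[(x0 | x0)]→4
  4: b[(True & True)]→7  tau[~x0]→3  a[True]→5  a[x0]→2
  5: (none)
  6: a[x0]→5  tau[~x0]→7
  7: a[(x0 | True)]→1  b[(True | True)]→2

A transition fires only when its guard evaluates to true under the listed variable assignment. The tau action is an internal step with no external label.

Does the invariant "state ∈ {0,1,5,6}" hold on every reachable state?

Answer: INVARIANT HOLDS

Trace:
Allowed set {0,1,5,6}
R = {0,5}
  0: ok
  5: ok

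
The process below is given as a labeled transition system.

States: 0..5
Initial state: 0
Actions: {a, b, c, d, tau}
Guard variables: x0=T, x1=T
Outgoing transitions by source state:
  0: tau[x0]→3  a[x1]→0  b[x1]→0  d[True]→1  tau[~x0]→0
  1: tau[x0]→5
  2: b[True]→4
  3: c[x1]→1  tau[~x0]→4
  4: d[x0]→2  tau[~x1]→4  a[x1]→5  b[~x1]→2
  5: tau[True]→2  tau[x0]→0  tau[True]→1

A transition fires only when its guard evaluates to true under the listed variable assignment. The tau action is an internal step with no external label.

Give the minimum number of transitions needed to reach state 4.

BFS to 4:
  L0 = {0}
  L1 = {1,3}
  L2 = {5}
  L3 = {2}
  L4 = {4}
depth(4)=4, e.g. d·tau·tau·b

Answer: 4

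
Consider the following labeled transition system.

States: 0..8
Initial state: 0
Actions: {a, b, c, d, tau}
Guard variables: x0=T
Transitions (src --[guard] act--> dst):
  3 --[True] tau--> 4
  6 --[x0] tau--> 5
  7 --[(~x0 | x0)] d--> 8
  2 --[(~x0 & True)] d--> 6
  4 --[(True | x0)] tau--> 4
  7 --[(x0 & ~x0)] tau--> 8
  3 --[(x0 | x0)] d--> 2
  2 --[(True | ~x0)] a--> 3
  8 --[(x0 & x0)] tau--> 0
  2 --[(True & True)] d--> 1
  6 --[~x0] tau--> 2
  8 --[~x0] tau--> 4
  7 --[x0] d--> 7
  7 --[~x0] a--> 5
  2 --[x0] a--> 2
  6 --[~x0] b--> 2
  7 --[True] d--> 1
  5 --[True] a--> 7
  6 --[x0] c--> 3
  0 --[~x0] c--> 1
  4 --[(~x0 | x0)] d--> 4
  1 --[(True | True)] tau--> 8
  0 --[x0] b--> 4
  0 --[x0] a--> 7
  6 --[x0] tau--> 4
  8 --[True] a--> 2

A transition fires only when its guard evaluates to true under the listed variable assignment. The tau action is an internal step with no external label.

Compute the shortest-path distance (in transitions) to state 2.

Layered search for 2:
  L0 = {0}
  L1 = {4,7}
  L2 = {1,8}
  L3 = {2}
depth(2)=3, e.g. a·d·a

Answer: 3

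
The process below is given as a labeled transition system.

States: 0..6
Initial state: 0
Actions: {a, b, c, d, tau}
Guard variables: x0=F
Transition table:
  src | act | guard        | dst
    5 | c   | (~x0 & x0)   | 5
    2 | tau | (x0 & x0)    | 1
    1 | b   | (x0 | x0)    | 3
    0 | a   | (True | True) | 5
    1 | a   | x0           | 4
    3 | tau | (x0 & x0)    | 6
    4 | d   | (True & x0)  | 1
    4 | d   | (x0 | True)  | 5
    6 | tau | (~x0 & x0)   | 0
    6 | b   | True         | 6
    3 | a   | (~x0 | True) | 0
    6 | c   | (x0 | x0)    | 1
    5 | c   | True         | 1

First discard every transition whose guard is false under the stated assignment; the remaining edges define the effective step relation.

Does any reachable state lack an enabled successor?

Answer: DEADLOCK at state 1

Working:
Reachable = {0,1,5}
  0: a→5  [1 out]
  1: ∅  [no exit]
  5: c→1  [1 out]
Path to 1: a·c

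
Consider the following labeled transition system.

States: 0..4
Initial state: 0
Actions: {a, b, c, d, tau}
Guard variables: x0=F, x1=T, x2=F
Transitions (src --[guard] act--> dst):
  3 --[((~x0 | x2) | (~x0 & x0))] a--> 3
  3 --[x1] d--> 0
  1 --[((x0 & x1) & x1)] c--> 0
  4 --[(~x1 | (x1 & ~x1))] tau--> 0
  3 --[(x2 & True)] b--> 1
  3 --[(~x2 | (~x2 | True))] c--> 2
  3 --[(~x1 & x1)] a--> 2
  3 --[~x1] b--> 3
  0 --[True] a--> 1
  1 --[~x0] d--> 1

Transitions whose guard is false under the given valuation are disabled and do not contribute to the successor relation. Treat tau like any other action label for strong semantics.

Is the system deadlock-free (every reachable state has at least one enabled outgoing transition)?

Reachable = {0,1}
  0: a→1  [1 exit(s)]
  1: d→1  [1 exit(s)]

Answer: DEADLOCK-FREE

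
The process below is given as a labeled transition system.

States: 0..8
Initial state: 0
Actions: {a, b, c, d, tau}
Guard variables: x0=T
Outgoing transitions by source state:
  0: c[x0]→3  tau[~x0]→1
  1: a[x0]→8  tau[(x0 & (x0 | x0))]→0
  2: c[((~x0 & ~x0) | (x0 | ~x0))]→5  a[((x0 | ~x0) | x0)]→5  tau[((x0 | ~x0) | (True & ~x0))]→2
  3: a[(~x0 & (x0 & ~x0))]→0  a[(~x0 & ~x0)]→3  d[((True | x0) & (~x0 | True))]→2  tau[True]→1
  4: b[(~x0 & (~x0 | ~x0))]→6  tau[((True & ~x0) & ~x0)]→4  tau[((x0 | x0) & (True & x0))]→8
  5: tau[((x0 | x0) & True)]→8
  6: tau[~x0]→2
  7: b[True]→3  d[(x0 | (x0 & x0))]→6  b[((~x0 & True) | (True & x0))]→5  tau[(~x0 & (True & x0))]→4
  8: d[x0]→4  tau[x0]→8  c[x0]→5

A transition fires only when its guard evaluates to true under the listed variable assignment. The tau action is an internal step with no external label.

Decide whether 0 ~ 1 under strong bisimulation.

Answer: NOT BISIMILAR

Trace:
Compute ~ classes (split until stable):
  P[0] = {{0,1,2,3,4,5,6,7,8}}
  P[1] = {{0},{1},{2},{3},{4,5},{6},{7},{8}}
stable after 2 split(s): 8 block(s)
0∈{0}, 1∈{1}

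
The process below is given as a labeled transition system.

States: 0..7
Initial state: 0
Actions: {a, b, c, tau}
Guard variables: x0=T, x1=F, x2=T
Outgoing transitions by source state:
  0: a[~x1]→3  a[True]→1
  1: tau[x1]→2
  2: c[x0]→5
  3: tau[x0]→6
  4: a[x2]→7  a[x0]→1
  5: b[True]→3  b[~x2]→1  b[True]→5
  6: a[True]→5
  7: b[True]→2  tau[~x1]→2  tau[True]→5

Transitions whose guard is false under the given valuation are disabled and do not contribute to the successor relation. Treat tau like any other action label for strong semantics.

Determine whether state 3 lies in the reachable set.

After dropping false guards: 12 live edges.
depth 0: {0}
depth 1: {1,3}  now seen {0,1,3}
depth 2: {6}  now seen {0,1,3,6}
depth 3: {5}  now seen {0,1,3,5,6}
Reachable = {0,1,3,5,6}
Path to 3: a

Answer: REACHABLE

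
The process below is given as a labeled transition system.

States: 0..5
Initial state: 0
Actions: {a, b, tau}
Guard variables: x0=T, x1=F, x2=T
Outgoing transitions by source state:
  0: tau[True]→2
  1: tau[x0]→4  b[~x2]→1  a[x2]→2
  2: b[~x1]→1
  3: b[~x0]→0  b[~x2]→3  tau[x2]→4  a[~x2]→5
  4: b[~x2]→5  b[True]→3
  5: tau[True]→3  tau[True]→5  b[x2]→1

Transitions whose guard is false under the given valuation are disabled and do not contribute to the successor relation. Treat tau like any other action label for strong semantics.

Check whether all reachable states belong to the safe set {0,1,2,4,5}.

Answer: INVARIANT VIOLATED at state 3

Analysis:
Safe = {0,1,2,4,5}
Reachable = {0,1,2,3,4}
  0: ok
  1: ok
  2: ok
  3: ✗ unsafe
  4: ok
reach 3 via tau·b·tau·b — violates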